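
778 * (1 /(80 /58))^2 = 408.94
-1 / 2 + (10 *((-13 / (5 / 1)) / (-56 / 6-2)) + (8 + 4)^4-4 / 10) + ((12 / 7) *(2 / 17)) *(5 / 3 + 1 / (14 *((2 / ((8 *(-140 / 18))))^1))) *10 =74028497/3570 = 20736.27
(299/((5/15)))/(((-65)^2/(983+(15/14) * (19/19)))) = 950613/4550 = 208.93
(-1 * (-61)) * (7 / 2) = 427/2 = 213.50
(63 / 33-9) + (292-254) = 340/11 = 30.91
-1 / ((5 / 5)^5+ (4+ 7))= -1/12 = -0.08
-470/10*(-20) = 940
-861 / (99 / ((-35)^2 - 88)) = -108773/11 = -9888.45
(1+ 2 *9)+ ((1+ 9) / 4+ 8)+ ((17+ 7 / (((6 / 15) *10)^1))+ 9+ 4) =245/4 = 61.25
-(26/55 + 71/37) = -4867/2035 = -2.39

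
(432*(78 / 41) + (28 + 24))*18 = 644904/41 = 15729.37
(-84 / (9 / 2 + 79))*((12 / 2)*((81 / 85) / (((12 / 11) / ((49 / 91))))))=-523908/184535 = -2.84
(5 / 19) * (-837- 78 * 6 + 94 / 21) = -136555/399 = -342.24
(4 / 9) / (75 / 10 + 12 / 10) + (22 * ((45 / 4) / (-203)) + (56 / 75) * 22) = 4181603/274050 = 15.26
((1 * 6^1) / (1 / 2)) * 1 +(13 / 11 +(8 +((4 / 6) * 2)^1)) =743/33 = 22.52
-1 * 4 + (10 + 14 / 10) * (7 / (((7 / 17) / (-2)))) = -1958/5 = -391.60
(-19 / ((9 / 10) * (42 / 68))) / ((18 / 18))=-6460/189 = -34.18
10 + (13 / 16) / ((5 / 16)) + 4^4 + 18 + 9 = 1478/5 = 295.60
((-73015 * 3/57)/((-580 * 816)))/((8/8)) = 859/105792 = 0.01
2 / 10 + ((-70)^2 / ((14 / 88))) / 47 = 154047/235 = 655.52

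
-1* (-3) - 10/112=163/56 = 2.91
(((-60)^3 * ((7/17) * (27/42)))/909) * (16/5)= -345600/1717 = -201.28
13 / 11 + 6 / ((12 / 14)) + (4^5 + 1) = 11365/11 = 1033.18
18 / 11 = 1.64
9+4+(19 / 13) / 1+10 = 318/13 = 24.46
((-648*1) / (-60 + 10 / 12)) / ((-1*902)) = -1944/160105 = -0.01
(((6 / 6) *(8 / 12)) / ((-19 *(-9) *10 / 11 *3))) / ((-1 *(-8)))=11/61560 = 0.00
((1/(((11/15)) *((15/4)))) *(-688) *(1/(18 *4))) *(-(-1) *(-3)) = 344/33 = 10.42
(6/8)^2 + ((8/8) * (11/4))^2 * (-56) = -6767/16 = -422.94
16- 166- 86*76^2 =-496886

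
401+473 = 874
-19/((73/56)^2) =-59584/5329 = -11.18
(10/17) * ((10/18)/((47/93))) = 1550/2397 = 0.65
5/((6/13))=65/6 = 10.83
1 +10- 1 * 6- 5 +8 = 8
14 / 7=2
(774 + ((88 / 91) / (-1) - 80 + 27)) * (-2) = -131046/91 = -1440.07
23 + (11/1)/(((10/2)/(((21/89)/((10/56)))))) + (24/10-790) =-1694767/2225 = -761.69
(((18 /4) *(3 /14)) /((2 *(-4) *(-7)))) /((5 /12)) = 81/1960 = 0.04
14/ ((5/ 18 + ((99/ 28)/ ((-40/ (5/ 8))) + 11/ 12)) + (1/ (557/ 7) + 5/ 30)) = 10.62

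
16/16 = 1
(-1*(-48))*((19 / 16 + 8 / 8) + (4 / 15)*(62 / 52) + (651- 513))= 438377/65 = 6744.26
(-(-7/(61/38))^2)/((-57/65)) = 242060/11163 = 21.68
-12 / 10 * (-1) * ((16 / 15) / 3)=32/75 = 0.43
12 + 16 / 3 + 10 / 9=166/9 = 18.44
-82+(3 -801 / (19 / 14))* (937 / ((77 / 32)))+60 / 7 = -334638914/1463 = -228734.73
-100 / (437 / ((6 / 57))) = -200/8303 = -0.02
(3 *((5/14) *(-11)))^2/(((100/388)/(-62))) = -3274623/98 = -33414.52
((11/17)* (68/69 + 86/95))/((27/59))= 8043706/3008745 = 2.67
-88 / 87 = -1.01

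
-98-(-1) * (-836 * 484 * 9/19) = -191762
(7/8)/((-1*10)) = -7/80 = -0.09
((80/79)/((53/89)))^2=50694400/17530969 = 2.89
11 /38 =0.29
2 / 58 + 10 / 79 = 369/2291 = 0.16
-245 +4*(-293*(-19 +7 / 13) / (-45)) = -28307/39 = -725.82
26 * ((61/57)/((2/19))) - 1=790/3 = 263.33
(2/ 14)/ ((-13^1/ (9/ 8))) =-9/728 = -0.01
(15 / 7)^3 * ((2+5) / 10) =675/98 = 6.89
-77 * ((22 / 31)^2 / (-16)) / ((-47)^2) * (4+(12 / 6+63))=0.08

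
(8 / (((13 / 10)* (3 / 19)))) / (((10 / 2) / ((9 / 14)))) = 456/91 = 5.01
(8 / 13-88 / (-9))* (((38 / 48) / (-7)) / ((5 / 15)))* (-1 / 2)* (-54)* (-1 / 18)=5.29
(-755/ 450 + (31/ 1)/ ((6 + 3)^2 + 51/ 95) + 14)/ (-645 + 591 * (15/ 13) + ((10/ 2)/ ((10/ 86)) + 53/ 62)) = 84969326/540341595 = 0.16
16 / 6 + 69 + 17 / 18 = 1307/18 = 72.61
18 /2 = 9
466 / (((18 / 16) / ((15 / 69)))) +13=21331/207 = 103.05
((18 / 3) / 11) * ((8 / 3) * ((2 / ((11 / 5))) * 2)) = 320/121 = 2.64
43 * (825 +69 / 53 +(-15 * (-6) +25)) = 2145227/53 = 40475.98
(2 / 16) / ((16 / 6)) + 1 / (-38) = 25/1216 = 0.02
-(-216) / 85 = 216/85 = 2.54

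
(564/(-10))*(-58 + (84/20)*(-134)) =875328/25 = 35013.12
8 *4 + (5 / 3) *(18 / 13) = 446/13 = 34.31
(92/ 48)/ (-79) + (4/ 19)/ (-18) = -1943/54036 = -0.04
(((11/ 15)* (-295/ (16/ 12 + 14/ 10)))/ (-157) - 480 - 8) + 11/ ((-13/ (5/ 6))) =-245118893/502086 = -488.20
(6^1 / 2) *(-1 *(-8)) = 24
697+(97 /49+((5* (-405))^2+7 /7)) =200964924/49 = 4101324.98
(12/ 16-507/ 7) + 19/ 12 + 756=14404/21 = 685.90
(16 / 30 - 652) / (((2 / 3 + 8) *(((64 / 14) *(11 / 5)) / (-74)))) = 632737/1144 = 553.09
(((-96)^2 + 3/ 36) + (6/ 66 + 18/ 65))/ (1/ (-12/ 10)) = -79077151/7150 = -11059.74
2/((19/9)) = 18/19 = 0.95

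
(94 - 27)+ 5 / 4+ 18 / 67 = 18363/268 = 68.52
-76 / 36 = -19/9 = -2.11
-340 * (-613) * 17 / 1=3543140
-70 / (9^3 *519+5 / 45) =-63/340516 = 0.00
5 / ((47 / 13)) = 65/47 = 1.38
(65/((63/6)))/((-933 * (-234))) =5/176337 = 0.00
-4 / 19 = -0.21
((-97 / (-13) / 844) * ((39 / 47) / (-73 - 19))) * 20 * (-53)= 77115/912364 = 0.08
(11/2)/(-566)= -11/1132 = -0.01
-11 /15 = -0.73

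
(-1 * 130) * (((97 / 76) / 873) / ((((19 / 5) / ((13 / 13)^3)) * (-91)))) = 25/45486 = 0.00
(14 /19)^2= 196/361 = 0.54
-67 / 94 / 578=-67/54332 = 0.00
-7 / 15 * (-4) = 28/15 = 1.87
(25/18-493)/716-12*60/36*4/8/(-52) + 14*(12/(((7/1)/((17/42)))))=10813273/1172808 = 9.22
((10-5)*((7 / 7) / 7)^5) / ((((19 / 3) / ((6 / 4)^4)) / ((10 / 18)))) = 675/5109328 = 0.00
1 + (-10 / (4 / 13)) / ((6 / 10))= -319/6 = -53.17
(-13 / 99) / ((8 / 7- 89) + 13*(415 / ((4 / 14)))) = -182/26049375 = 0.00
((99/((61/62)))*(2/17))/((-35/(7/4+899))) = -11057607/36295 = -304.66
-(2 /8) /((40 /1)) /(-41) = 1/6560 = 0.00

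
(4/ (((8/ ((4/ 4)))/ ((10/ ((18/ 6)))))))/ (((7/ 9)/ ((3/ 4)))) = 45/28 = 1.61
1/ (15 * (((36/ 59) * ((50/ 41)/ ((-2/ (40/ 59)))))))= -142721/540000 = -0.26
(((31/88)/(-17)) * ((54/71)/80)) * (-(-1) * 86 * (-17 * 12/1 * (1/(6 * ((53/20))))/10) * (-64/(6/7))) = -335916/206965 = -1.62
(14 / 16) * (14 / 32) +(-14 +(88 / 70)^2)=-1887367/156800 = -12.04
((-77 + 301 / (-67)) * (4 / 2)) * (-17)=185640/67 = 2770.75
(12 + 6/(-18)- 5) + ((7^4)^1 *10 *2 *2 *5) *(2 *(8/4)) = 5762420/3 = 1920806.67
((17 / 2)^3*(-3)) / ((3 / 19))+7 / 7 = -93339/8 = -11667.38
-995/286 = -3.48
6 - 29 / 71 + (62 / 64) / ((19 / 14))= 136095/21584 = 6.31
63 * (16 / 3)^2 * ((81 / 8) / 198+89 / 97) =1852144/1067 = 1735.84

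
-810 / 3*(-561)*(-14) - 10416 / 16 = -2121231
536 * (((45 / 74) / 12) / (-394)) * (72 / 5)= -7236/7289 = -0.99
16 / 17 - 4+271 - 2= 4521/17 = 265.94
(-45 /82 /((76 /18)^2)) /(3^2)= -405/118408 = 0.00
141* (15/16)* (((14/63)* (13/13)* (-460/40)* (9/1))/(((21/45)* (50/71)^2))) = -147131667/11200 = -13136.76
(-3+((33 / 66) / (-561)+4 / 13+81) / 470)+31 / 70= -114410431/47987940 = -2.38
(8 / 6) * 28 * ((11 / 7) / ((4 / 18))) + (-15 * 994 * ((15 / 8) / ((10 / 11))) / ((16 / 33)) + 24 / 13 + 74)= -104974931/1664 = -63085.90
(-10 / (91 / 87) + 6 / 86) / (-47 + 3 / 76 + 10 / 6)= 8467236/40409551 = 0.21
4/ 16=1/4 = 0.25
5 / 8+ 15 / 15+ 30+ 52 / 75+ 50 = 82.32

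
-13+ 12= -1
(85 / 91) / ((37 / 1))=85/3367 = 0.03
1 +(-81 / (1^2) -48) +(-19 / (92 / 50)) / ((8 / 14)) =-26877/184 = -146.07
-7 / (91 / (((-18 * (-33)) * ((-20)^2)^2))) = -95040000/13 = -7310769.23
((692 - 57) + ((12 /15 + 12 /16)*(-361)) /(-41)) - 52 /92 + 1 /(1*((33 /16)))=403655249/622380 = 648.57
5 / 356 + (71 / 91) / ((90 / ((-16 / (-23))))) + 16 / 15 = 36438317/33529860 = 1.09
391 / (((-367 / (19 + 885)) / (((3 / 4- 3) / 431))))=795294/158177 = 5.03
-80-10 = -90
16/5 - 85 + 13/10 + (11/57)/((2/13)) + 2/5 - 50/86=-973378/12255 = -79.43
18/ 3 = 6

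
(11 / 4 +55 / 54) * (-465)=-1752.36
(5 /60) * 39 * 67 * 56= 12194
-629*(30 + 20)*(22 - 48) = 817700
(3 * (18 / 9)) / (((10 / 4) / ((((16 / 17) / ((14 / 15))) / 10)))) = 144/595 = 0.24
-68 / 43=-1.58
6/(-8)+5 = 17/4 = 4.25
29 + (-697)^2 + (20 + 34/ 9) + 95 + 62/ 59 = 258043607/531 = 485957.83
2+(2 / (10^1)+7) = 46/5 = 9.20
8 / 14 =0.57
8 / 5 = 1.60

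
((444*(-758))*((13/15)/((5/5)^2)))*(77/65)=-8638168/25 = -345526.72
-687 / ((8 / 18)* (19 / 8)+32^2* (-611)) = 12366/11261933 = 0.00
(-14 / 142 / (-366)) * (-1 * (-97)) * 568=2716/183 = 14.84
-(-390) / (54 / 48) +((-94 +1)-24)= 229.67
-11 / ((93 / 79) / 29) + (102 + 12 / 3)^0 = -25108/93 = -269.98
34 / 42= 17/21 = 0.81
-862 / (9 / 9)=-862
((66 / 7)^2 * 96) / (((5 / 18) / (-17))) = -127961856/245 = -522293.29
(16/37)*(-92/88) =-184/407 = -0.45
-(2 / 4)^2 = -1/4 = -0.25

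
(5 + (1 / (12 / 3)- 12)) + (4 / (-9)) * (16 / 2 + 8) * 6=-593/12 = -49.42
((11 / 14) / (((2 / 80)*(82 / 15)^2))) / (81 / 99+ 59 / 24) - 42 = -84845622/2035691 = -41.68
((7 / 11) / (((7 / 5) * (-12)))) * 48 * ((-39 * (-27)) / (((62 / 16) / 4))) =-673920/341 = -1976.30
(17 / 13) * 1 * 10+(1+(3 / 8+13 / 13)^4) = 17.65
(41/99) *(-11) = -41/9 = -4.56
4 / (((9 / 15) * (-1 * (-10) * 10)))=1/15 = 0.07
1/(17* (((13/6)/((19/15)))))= 38/1105 = 0.03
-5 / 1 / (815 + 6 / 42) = -35/5706 = -0.01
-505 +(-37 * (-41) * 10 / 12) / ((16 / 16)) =4555/6 = 759.17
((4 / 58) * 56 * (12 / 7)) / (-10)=-96/145 = -0.66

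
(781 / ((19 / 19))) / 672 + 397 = 267565/672 = 398.16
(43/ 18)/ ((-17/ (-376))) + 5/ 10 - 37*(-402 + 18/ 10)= 22736927/1530 = 14860.74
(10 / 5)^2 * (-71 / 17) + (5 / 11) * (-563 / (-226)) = -15.57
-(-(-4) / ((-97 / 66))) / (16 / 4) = 66/97 = 0.68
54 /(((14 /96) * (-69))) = -864/161 = -5.37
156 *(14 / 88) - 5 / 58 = 15779/638 = 24.73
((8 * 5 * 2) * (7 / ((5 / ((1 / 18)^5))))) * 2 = 7/59049 = 0.00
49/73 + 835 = 61004/73 = 835.67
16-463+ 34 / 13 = -5777/13 = -444.38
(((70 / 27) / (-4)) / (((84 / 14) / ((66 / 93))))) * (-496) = 38.02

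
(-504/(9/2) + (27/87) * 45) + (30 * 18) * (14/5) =41005/29 = 1413.97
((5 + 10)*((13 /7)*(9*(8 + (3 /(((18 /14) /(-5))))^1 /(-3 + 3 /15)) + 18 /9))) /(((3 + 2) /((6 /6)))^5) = 8697/8750 = 0.99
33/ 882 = 11/294 = 0.04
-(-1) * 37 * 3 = 111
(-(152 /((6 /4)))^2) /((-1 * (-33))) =-92416/297 = -311.16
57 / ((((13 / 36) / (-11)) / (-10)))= 225720/13 = 17363.08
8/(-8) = -1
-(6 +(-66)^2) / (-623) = 4362/623 = 7.00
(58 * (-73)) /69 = -4234/69 = -61.36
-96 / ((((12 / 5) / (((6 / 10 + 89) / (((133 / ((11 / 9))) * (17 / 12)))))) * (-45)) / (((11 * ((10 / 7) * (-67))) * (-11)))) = 365268992/61047 = 5983.41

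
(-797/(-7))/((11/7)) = 797/11 = 72.45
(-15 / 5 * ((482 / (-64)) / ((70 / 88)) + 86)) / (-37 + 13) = 21429/2240 = 9.57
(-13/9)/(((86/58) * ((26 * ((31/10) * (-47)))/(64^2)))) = 1.05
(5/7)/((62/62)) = 5/7 = 0.71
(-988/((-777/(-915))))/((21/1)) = -301340/5439 = -55.40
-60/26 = -30/13 = -2.31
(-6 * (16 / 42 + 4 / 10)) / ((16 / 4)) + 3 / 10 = -61/70 = -0.87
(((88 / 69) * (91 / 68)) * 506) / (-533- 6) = -1.60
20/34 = 10/17 = 0.59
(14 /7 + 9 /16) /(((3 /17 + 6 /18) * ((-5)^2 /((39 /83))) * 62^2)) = 6273/255241600 = 0.00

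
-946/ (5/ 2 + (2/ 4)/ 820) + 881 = 2061541/4101 = 502.69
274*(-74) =-20276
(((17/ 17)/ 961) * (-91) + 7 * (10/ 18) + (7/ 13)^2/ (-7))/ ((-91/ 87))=-22725067/6333951 = -3.59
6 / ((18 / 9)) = 3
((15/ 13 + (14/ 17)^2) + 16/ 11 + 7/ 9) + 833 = 311340233/371943 = 837.06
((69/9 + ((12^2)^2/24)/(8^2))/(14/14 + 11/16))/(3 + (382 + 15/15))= 508/15633 = 0.03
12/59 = 0.20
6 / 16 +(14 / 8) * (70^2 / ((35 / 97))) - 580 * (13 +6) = 101963/8 = 12745.38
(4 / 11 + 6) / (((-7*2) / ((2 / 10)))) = -1/11 = -0.09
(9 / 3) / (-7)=-3/7 = -0.43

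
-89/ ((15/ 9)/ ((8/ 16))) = -267/10 = -26.70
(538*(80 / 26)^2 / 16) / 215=10760/7267 = 1.48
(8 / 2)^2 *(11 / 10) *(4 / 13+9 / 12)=242/13 = 18.62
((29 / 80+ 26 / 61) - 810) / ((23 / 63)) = -248783913/112240 = -2216.54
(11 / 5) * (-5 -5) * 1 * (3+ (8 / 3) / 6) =-682/9 = -75.78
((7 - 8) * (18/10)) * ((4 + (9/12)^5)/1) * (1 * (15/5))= -117153/5120 = -22.88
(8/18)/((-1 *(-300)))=1/675 = 0.00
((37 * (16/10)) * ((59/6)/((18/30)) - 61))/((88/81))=-24309/10 = -2430.90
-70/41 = -1.71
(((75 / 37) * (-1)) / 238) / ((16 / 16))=-0.01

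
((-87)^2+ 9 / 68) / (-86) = -514701/5848 = -88.01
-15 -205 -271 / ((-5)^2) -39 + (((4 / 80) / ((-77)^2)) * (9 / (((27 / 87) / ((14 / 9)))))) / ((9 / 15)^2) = -925642019/3430350 = -269.84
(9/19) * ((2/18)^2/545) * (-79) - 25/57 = -40954/93195 = -0.44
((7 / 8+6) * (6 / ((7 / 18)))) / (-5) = -297/14 = -21.21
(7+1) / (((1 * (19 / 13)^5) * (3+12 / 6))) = 2970344/12380495 = 0.24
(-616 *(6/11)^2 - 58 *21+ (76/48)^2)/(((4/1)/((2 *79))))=-175035955/3168 = -55251.25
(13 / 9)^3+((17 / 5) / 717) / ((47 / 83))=123737378/40944285 = 3.02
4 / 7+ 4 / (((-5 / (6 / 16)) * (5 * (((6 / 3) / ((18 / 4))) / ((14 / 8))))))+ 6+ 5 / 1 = 63477/5600 = 11.34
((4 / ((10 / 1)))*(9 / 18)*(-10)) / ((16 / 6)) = -3/4 = -0.75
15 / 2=7.50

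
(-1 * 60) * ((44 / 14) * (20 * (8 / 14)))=-105600/49 = -2155.10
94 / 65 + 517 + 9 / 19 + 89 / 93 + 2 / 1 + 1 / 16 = 959157463/1837680 = 521.94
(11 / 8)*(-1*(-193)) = 265.38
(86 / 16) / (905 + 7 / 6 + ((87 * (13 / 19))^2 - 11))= 1083/894316 = 0.00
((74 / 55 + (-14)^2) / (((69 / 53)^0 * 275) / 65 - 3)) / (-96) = -23517/14080 = -1.67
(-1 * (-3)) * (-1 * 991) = -2973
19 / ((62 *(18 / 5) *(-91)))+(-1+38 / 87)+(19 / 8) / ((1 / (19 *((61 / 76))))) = 35.65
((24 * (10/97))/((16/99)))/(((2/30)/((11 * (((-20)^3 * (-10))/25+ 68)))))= 800741700/97 = 8255069.07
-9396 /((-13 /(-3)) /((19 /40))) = -133893/130 = -1029.95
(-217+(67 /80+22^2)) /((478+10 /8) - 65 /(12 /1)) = 64281/113720 = 0.57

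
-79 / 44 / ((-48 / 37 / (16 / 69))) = 2923/9108 = 0.32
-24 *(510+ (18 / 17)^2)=-3545136/289 = -12266.91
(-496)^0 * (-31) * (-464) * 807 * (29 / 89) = 336628752/89 = 3782345.53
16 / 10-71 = -347/5 = -69.40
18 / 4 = 9/2 = 4.50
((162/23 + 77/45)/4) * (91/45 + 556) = 227530771/186300 = 1221.31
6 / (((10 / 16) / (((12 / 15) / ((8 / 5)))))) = 24/5 = 4.80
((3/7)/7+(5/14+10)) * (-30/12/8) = -5105/1568 = -3.26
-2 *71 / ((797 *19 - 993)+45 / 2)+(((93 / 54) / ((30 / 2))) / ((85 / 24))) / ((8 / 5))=17767/1734714 = 0.01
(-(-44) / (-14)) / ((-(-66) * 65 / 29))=-29/1365 = -0.02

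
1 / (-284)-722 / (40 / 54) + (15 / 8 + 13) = -2725913/2840 = -959.83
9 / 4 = 2.25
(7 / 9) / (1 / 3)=7/3 = 2.33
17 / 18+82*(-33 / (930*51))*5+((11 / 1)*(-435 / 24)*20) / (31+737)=-4.53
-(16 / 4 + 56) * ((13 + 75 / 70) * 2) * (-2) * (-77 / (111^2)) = -86680/4107 = -21.11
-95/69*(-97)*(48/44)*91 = 3354260/253 = 13257.94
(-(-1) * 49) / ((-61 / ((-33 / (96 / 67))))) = 36113/1952 = 18.50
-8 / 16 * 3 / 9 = -0.17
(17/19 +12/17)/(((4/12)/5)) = 7755/323 = 24.01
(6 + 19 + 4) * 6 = 174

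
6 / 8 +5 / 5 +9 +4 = 59/4 = 14.75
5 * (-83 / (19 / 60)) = -24900/19 = -1310.53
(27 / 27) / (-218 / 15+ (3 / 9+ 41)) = 5/134 = 0.04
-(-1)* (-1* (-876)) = 876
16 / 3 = 5.33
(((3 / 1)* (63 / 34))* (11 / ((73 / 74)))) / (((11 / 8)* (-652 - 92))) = -2331/38471 = -0.06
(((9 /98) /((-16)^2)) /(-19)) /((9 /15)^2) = -25/476672 = 0.00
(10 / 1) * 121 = 1210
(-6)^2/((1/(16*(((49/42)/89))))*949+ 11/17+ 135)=34272/4436647 = 0.01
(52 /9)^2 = 2704/81 = 33.38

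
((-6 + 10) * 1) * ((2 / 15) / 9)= 8/135 = 0.06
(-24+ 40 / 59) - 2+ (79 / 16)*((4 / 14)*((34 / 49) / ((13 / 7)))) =-3727475/150332 = -24.79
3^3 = 27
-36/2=-18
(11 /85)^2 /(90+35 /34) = 242/1315375 = 0.00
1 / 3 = 0.33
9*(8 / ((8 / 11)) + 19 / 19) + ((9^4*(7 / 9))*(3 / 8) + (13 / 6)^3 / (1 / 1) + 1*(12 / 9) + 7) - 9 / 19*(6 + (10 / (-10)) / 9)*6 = 2076001/1026 = 2023.39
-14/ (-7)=2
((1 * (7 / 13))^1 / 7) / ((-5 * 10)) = -1/650 = 0.00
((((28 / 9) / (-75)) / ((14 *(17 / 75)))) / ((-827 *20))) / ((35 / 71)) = 71/44285850 = 0.00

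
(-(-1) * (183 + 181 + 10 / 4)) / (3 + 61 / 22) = 8063/127 = 63.49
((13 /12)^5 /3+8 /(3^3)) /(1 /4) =592477/186624 = 3.17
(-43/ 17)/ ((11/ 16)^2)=-11008/2057 = -5.35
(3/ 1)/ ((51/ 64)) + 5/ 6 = 469/102 = 4.60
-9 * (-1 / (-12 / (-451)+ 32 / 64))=8118/475 = 17.09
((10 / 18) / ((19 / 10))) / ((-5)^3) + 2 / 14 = 841/5985 = 0.14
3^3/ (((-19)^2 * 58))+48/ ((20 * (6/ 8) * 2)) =167639/104690 = 1.60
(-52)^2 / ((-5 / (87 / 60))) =-19604/25 = -784.16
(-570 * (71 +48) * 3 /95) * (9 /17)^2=-10206/17 = -600.35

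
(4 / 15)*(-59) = -236/15 = -15.73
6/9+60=182/3 = 60.67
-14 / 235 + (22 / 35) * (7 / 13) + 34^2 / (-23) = -3511984/70265 = -49.98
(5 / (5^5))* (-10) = -2/125 = -0.02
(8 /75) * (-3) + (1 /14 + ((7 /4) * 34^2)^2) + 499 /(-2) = 716148869/175 = 4092279.25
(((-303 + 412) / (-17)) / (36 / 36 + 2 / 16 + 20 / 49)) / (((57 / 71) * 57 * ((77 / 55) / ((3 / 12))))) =-541730/33195033 = -0.02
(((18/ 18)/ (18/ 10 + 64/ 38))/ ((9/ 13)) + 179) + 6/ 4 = 1077889/5958 = 180.91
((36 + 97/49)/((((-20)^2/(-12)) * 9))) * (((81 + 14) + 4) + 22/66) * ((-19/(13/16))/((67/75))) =329.19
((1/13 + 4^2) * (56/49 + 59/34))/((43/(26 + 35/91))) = 7015085/247078 = 28.39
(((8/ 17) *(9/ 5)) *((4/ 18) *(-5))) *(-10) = 160/17 = 9.41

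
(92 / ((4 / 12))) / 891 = 92/297 = 0.31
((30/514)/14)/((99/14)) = 5/8481 = 0.00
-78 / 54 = -13/9 = -1.44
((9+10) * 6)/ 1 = 114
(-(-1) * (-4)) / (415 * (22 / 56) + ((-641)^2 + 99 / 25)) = -2800/287733597 = 0.00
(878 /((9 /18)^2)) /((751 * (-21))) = -3512/15771 = -0.22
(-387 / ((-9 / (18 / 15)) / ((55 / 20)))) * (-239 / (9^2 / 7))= -791329/270 = -2930.85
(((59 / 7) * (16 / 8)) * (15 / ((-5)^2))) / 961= 354/33635 = 0.01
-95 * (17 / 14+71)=-96045/14 = -6860.36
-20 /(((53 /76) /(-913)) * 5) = 277552/53 = 5236.83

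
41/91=0.45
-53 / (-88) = 53/88 = 0.60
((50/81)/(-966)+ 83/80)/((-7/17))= -55168553/21908880 = -2.52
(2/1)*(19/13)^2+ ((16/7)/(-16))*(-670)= 118284/1183 = 99.99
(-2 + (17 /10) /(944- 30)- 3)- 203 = -1901103/9140 = -208.00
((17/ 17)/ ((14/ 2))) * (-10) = -10/7 = -1.43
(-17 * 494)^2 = 70526404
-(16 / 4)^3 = -64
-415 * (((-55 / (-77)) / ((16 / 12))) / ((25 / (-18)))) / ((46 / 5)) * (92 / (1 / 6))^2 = 5301565.71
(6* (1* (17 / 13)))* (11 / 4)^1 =561/26 = 21.58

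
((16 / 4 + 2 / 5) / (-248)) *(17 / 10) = -187/6200 = -0.03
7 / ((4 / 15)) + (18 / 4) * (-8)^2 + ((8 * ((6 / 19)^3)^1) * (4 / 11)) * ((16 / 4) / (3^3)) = 94843489/301796 = 314.26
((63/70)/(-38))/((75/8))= -6/2375 = 0.00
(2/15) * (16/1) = 32/15 = 2.13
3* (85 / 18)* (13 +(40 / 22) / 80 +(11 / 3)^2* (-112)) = -50246135/2376 = -21147.36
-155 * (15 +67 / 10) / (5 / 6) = -20181/5 = -4036.20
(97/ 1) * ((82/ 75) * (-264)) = -699952/25 = -27998.08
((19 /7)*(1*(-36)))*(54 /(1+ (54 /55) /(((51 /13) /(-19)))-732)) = 34535160/4815517 = 7.17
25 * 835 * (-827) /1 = -17263625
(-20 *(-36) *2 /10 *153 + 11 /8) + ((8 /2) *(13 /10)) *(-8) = 879671/40 = 21991.78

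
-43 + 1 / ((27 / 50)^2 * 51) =-42.93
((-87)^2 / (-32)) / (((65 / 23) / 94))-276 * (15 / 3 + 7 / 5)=-2003829/208 = -9633.79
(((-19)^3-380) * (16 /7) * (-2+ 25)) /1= -2663952/7 = -380564.57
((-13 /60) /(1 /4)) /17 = -0.05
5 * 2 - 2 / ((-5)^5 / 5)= 6252/625 = 10.00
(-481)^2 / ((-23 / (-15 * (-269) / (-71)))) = 933541635/1633 = 571672.77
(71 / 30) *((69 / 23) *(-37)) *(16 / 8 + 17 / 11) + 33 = -98823/110 = -898.39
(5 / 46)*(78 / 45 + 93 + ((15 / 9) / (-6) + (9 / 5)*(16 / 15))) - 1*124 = -469991/4140 = -113.52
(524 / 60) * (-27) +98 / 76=-44557/190 = -234.51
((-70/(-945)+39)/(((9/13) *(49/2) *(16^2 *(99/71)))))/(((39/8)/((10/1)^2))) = 1872625/14145516 = 0.13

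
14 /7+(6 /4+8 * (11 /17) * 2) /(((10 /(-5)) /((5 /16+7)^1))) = -44975/1088 = -41.34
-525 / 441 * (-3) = 25/7 = 3.57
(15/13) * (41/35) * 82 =10086/91 = 110.84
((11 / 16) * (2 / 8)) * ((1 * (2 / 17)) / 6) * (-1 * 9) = -33/1088 = -0.03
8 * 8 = 64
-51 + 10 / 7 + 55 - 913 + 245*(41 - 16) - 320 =34282/7 = 4897.43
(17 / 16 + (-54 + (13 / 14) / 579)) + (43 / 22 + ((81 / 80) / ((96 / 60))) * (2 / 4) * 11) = -47.50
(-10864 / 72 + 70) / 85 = -728/765 = -0.95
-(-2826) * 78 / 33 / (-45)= -8164/55 = -148.44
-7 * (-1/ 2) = 7/2 = 3.50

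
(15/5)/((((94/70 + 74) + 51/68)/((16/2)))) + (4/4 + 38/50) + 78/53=314894/88775 = 3.55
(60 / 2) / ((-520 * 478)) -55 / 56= -85453/86996 = -0.98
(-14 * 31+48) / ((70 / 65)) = -2509/7 = -358.43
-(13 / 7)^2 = -169/49 = -3.45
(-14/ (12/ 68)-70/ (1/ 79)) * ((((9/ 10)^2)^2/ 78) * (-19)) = 58271157/65000 = 896.48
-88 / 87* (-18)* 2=1056/29 = 36.41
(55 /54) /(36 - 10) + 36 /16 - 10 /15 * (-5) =3947/702 = 5.62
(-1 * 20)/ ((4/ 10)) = -50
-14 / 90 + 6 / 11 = 0.39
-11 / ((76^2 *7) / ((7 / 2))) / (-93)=11/1074336 = 0.00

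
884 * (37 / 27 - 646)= -15386020/27 = -569852.59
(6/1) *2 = 12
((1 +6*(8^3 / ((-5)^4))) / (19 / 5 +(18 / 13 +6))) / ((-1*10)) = -48061/908750 = -0.05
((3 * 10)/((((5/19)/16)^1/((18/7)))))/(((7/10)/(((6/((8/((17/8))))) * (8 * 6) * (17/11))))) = 426980160/539 = 792170.98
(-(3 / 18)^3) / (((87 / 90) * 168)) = -5/175392 = 0.00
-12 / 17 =-0.71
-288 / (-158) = 1.82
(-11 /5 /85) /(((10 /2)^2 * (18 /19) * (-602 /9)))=209/12792500 = 0.00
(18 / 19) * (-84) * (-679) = 54034.11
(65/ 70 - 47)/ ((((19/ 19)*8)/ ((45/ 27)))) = -1075/112 = -9.60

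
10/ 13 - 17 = -211/13 = -16.23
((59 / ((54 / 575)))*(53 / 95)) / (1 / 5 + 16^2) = 1798025/1314306 = 1.37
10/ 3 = 3.33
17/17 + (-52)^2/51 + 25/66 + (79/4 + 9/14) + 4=412551/5236 = 78.79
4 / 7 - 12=-11.43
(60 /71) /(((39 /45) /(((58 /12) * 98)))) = 426300/923 = 461.86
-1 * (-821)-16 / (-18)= 7397/9 = 821.89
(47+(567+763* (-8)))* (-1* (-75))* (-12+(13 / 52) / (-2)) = 4992468.75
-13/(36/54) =-39/2 = -19.50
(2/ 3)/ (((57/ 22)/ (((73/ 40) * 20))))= 1606/171 = 9.39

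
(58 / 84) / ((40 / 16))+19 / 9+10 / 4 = 4.89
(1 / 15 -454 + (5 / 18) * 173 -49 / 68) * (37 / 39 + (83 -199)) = 429437309/9180 = 46779.66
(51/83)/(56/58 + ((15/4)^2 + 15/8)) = 23664/650969 = 0.04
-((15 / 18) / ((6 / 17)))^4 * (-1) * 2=52200625/839808 = 62.16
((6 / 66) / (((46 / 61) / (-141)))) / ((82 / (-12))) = 25803/10373 = 2.49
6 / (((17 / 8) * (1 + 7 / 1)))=6/17 = 0.35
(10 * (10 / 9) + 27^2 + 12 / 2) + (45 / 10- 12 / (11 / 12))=737.52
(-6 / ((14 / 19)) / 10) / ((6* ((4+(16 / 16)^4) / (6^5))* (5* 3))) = -12312/875 = -14.07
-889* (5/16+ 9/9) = -18669/16 = -1166.81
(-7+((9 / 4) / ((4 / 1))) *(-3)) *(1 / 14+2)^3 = -3390071/43904 = -77.22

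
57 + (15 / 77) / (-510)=149225/2618 = 57.00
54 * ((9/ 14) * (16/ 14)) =1944/49 = 39.67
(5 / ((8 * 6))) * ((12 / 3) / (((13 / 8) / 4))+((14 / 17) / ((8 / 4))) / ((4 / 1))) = 43975/42432 = 1.04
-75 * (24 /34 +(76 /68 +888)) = -1134525/17 = -66736.76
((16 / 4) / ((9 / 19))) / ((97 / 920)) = 69920/873 = 80.09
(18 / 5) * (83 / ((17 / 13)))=19422/85 = 228.49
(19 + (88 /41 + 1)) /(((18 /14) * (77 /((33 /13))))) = 908/1599 = 0.57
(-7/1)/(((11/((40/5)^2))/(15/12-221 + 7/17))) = 1670480/187 = 8933.05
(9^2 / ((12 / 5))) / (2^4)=135/64 = 2.11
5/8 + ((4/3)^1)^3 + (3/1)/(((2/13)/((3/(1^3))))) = 13283/216 = 61.50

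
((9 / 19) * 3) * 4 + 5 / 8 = 959/152 = 6.31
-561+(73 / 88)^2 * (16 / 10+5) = -1958733/3520 = -556.46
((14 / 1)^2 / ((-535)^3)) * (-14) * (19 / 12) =13034/459391125 = 0.00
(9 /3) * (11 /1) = 33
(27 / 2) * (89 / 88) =2403/176 = 13.65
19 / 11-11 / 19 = 240/209 = 1.15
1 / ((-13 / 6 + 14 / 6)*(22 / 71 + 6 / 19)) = 4047/422 = 9.59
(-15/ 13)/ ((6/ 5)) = -25/26 = -0.96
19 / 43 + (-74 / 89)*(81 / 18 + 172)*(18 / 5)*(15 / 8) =-15157057/15308 = -990.14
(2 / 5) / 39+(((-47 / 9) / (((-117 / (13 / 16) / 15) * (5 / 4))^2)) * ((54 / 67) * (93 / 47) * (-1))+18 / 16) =62351/52260 = 1.19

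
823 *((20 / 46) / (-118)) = -4115/1357 = -3.03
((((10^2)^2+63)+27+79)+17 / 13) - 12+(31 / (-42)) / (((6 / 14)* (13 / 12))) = 396112/39 = 10156.72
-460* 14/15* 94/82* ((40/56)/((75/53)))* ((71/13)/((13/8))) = -260339392/311805 = -834.94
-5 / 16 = -0.31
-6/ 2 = -3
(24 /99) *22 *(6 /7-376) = -42016/21 = -2000.76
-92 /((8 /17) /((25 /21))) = -9775/42 = -232.74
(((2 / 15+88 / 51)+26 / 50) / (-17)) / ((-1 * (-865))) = -1011/6249625 = 0.00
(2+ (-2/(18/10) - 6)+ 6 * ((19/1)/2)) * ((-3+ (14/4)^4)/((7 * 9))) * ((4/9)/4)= 1098851/81648 = 13.46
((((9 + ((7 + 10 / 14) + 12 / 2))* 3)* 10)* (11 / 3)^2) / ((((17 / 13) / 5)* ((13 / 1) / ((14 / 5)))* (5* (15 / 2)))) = 51304/255 = 201.19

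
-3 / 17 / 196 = -3/3332 = 0.00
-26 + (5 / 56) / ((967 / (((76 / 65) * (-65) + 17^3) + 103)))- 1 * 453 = -6478527/13538 = -478.54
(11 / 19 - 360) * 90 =-614610/19 = -32347.89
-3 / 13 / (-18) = 1/78 = 0.01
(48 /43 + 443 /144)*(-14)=-181727/3096 = -58.70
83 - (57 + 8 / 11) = 278/11 = 25.27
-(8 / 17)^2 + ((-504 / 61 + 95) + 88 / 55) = 7767007/88145 = 88.12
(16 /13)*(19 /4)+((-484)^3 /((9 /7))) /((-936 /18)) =15262732/9 = 1695859.11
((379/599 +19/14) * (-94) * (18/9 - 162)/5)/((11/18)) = 41068224/4193 = 9794.47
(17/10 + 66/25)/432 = 217/21600 = 0.01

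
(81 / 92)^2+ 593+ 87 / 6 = 5148441/8464 = 608.28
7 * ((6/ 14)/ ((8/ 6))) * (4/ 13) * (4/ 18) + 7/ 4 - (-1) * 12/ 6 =3.90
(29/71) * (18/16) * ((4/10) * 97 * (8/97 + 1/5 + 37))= 2359701/3550 = 664.70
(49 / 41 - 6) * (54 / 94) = -5319/1927 = -2.76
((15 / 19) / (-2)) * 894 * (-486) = 3258630/19 = 171506.84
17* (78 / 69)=442/23 = 19.22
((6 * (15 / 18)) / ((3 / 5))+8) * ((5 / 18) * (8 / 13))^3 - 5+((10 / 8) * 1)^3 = -911855605/307509696 = -2.97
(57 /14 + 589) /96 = 8303/1344 = 6.18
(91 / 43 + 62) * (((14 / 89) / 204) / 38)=6433/4944484 = 0.00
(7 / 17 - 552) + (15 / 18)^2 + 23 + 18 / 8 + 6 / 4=-80194/153 = -524.14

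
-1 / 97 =-0.01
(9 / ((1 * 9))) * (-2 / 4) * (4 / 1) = -2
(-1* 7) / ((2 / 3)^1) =-21/2 = -10.50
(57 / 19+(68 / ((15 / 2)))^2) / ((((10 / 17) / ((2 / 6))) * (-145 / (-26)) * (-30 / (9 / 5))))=-4236791/8156250 = -0.52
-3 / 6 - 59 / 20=-69/20 = -3.45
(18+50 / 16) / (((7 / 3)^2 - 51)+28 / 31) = -47151/99664 = -0.47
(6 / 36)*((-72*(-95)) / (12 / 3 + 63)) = 1140/67 = 17.01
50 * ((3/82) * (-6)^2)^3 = 7873200/68921 = 114.24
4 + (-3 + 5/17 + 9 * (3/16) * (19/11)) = 12593/2992 = 4.21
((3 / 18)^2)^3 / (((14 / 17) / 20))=85/163296 = 0.00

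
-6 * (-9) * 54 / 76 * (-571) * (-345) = 143609355/19 = 7558387.11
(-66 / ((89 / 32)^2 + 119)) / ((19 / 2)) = -45056/821921 = -0.05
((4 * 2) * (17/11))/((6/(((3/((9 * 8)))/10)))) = 17/1980 = 0.01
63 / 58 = 1.09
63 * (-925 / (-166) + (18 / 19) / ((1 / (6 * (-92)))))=-102803463/3154 = -32594.63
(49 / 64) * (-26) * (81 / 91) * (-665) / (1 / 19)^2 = 136116855/32 = 4253651.72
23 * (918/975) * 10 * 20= 56304/13 = 4331.08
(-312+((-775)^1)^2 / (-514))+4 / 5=-3802909/2570 = -1479.73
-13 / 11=-1.18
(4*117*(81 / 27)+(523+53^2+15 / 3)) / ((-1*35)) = -4741/35 = -135.46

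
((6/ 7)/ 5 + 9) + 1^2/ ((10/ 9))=141/14 = 10.07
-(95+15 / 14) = -1345/14 = -96.07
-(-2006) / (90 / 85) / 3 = 17051/27 = 631.52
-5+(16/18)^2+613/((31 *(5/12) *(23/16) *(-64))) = -1364624/288765 = -4.73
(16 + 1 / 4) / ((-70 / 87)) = -1131/56 = -20.20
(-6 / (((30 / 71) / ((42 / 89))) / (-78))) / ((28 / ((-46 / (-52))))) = 14697/890 = 16.51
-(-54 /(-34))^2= -729/289 = -2.52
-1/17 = -0.06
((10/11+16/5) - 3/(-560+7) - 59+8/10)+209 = 942345/6083 = 154.91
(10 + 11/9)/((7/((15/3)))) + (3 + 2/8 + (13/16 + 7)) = 19231/1008 = 19.08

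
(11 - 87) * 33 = -2508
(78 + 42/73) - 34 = 44.58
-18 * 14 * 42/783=-392/29 = -13.52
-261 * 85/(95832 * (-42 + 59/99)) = 22185/3967832 = 0.01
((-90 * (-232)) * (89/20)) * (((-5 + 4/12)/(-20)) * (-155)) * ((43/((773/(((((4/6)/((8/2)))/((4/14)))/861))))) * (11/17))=-264916421/3232686 = -81.95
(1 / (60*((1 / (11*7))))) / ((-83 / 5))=-77/996 = -0.08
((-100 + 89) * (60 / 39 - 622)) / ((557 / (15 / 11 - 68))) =-5912378/7241 = -816.51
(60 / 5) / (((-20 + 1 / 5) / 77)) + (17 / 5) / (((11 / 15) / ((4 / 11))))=-16328/363 = -44.98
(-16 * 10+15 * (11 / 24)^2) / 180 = -6023/6912 = -0.87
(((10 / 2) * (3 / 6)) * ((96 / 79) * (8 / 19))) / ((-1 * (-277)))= 1920/415777 = 0.00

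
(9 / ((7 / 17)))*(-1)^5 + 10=-83/7 = -11.86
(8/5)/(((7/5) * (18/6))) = 0.38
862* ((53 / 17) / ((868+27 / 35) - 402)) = 1599010/277729 = 5.76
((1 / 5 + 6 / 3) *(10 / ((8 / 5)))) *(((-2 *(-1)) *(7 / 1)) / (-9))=-385/18 = -21.39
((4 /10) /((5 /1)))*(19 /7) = 0.22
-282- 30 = -312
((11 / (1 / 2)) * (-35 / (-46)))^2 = 148225/529 = 280.20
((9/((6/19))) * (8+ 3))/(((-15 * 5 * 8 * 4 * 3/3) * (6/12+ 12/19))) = -3971/34400 = -0.12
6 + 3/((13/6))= 7.38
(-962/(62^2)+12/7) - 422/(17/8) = -45085855/228718 = -197.12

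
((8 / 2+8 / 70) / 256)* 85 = 153/112 = 1.37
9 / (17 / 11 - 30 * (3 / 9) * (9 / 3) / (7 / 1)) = -3.28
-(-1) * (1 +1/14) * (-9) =-135/14 = -9.64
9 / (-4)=-9/4 = -2.25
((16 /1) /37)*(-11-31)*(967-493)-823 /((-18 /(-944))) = -17239624/333 = -51770.64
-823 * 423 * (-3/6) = 348129/2 = 174064.50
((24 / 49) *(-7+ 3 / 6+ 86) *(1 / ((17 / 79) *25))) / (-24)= -12561/41650 = -0.30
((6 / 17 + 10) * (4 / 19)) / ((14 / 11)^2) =21296/15827 = 1.35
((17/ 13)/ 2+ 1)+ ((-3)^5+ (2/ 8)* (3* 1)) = -12511/52 = -240.60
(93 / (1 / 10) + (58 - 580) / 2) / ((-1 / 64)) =-42816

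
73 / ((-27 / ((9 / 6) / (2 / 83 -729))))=6059/1089090 = 0.01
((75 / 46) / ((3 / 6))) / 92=75/2116 = 0.04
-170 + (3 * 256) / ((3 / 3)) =598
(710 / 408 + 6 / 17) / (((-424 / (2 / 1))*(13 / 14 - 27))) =2989/7892760 = 0.00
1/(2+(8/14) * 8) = 7/46 = 0.15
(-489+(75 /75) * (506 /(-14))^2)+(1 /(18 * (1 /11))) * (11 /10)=817.98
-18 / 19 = -0.95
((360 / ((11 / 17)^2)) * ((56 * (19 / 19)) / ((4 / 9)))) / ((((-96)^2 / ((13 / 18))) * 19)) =131495/294272 = 0.45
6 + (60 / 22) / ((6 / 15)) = 141/11 = 12.82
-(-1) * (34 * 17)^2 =334084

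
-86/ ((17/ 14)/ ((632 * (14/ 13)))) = -10652992/221 = -48203.58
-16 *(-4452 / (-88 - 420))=-17808/127 = -140.22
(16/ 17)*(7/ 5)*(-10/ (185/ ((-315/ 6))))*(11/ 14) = 2.94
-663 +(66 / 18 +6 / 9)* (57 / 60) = -39533/60 = -658.88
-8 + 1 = -7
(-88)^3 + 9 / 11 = -7496183/11 = -681471.18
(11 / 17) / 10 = 11/170 = 0.06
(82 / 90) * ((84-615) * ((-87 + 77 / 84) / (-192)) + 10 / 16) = -2492267/11520 = -216.34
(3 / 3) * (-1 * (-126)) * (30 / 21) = 180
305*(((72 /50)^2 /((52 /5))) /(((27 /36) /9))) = 237168/325 = 729.75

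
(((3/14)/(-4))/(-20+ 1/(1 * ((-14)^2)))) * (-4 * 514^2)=-11096232/3919 = -2831.39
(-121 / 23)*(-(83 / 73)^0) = 121/23 = 5.26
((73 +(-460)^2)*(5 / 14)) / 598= 151195/1196 = 126.42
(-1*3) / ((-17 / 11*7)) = 33/119 = 0.28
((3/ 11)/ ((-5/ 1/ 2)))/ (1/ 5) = -6/11 = -0.55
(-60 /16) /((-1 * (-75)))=-1/20 = -0.05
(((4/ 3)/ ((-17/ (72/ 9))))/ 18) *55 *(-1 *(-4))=-3520/459 = -7.67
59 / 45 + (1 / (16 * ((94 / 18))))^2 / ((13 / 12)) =108446327/82704960 = 1.31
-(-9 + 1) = 8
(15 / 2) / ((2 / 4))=15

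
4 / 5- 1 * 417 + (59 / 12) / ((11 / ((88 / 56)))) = -174509/420 = -415.50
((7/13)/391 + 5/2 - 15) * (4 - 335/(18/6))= 2414159/1794 = 1345.69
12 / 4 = 3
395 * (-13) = -5135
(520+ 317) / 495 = 93/55 = 1.69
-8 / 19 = -0.42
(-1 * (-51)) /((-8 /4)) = -51/2 = -25.50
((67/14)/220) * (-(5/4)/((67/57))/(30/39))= -741/24640 = -0.03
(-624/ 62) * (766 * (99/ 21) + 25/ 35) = -7888296/217 = -36351.59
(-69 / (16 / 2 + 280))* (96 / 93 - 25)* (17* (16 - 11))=1452565/2976 = 488.09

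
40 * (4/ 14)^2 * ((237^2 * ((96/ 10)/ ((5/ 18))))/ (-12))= -528217.86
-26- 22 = -48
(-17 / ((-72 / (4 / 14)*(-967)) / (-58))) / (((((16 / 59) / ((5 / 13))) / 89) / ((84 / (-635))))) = -2588743/38316408 = -0.07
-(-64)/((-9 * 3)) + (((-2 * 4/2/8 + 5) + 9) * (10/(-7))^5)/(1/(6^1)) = -219775648/453789 = -484.31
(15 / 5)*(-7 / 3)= -7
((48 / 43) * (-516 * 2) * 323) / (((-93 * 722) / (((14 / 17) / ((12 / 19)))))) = 224/31 = 7.23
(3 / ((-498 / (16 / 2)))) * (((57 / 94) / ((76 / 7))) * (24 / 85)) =-252/331585 = 0.00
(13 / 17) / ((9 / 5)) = 65/153 = 0.42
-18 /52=-9/26 = -0.35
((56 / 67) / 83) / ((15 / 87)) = 1624/27805 = 0.06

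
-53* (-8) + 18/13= 5530/13 = 425.38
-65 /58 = -1.12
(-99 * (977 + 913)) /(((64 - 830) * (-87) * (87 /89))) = -925155/322103 = -2.87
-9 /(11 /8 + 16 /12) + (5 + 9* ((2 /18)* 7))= 564/65 = 8.68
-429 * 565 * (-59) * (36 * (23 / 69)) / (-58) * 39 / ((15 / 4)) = -30771193.66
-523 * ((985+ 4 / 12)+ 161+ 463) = -2525044/3 = -841681.33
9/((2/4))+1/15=271/15 = 18.07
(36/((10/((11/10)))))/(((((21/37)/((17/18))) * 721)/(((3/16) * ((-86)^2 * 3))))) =38379693/1009400 = 38.02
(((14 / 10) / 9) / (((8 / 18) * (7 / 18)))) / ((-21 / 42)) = -1.80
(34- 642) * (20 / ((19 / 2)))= -1280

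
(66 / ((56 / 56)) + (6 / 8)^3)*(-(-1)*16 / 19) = 4251/76 = 55.93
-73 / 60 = -1.22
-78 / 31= -2.52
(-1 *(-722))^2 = 521284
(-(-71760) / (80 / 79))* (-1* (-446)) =31604898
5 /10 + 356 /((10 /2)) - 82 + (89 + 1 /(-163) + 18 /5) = 134139/1630 = 82.29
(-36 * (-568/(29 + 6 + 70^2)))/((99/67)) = 152224/54285 = 2.80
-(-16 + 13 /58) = 915/58 = 15.78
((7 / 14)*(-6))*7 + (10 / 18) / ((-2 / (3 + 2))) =-22.39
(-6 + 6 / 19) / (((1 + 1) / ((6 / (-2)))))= 162/19 = 8.53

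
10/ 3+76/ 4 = 67/3 = 22.33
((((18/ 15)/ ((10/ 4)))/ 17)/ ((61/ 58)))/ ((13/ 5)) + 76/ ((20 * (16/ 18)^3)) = 5.42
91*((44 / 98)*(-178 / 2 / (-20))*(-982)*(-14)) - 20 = 12497814/5 = 2499562.80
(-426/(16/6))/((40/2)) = -639/80 = -7.99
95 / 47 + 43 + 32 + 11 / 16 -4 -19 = 41141/752 = 54.71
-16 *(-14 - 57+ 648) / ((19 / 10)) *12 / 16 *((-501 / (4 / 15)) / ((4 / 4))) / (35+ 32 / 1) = 102187.47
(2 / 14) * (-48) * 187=-8976/7 = -1282.29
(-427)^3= -77854483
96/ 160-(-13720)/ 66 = 208.48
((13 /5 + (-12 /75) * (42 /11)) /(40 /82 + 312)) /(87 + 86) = 22427/609530900 = 0.00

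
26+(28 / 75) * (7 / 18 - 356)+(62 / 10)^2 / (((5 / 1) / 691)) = 17569057/3375 = 5205.65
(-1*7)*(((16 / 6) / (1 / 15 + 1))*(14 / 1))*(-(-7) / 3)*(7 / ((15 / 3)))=-2401/3 = -800.33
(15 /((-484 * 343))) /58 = -15/9628696 = 0.00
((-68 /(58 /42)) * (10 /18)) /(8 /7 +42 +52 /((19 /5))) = -158270/328773 = -0.48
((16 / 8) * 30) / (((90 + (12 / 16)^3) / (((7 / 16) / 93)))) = 560/179397 = 0.00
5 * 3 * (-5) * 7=-525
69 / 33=23/11 = 2.09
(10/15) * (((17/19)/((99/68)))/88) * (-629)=-181781/62073 = -2.93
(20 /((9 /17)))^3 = 39304000/729 = 53914.95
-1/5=-0.20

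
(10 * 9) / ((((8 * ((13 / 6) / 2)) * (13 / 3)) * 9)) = 0.27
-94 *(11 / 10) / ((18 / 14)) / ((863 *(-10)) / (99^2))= 3941091/43150 = 91.33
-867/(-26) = 867/26 = 33.35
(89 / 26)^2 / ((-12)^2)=7921/97344 = 0.08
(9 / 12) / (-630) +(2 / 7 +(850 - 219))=631.28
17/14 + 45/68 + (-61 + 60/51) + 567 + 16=249925/476 = 525.05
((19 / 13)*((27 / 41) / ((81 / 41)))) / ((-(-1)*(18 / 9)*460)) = 19/35880 = 0.00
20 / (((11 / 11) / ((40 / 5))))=160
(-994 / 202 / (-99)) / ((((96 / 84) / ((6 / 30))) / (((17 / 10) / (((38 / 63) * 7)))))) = 59143/16887200 = 0.00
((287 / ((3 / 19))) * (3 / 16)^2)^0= 1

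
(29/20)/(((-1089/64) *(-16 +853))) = -464/4557465 = 0.00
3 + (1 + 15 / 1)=19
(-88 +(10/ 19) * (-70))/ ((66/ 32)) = -37952/627 = -60.53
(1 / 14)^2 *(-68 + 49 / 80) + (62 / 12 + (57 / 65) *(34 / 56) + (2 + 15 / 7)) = 1161659/122304 = 9.50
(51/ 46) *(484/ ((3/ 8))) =32912/23 = 1430.96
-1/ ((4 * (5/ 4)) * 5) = -1/25 = -0.04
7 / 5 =1.40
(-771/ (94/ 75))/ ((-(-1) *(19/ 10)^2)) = -170.40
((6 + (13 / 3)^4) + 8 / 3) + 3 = 29506/81 = 364.27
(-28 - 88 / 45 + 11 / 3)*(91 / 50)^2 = -9796423/112500 = -87.08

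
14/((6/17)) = 119/3 = 39.67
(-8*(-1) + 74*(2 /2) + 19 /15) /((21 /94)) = 117406/315 = 372.72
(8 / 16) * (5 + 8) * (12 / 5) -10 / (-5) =88/5 = 17.60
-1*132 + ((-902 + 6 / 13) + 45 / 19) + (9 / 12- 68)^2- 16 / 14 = 96554265/27664 = 3490.25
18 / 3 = 6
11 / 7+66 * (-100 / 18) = -7667/21 = -365.10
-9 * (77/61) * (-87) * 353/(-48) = -7094241/976 = -7268.69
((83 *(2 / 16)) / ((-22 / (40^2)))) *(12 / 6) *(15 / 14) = -124500/77 = -1616.88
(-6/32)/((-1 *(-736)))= -3/11776 = 0.00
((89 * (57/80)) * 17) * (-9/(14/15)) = -2328507/224 = -10395.12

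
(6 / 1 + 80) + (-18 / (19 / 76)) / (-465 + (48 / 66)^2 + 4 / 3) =14484370/168119 = 86.16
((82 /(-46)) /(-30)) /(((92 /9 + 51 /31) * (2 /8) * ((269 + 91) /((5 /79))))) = 1271/360965220 = 0.00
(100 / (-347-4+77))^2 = 2500/18769 = 0.13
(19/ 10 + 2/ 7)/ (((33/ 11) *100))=51/7000 = 0.01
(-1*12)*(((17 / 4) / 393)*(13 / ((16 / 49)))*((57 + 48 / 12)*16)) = -660569/131 = -5042.51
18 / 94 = 9/47 = 0.19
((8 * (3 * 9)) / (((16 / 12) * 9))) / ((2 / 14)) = 126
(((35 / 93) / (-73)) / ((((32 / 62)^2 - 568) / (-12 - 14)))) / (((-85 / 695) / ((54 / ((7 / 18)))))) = 7562295/28211653 = 0.27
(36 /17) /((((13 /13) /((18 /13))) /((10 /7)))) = 6480/1547 = 4.19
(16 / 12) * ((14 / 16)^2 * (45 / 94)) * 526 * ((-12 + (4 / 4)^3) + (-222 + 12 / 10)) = -44808099/752 = -59585.24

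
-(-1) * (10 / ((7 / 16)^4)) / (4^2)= 40960/2401 = 17.06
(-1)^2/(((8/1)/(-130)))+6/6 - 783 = -3193/4 = -798.25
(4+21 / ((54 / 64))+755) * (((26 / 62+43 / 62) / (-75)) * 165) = -356983/186 = -1919.26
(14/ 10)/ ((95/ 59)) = 413/475 = 0.87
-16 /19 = -0.84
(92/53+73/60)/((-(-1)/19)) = 178391/3180 = 56.10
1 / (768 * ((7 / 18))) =3/896 = 0.00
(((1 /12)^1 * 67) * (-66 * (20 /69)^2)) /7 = -147400/33327 = -4.42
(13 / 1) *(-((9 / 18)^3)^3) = -13/512 = -0.03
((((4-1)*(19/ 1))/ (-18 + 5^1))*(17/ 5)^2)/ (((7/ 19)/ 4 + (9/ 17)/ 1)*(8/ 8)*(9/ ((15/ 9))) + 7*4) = -21283116/13166465 = -1.62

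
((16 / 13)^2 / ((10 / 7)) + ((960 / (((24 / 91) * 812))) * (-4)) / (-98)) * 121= 180642836/1200745 = 150.44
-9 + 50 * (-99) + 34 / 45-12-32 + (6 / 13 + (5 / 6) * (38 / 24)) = -2600241/520 = -5000.46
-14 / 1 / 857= -14/857 = -0.02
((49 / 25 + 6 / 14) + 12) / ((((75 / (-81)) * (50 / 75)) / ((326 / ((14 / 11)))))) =-182848347/30625 = -5970.56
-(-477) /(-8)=-477/8 = -59.62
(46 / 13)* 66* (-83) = -251988/13 = -19383.69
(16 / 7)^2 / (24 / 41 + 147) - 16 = -4733488/296499 = -15.96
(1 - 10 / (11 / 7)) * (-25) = 1475/11 = 134.09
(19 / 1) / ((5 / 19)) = 361/5 = 72.20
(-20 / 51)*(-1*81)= 540/17 = 31.76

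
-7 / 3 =-2.33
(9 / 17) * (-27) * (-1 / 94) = 243/1598 = 0.15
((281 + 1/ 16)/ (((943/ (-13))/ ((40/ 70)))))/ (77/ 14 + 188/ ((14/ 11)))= -0.01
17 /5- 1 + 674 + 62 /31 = 3392/5 = 678.40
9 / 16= 0.56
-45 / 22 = -2.05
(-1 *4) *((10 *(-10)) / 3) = 400/3 = 133.33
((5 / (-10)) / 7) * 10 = -5/7 = -0.71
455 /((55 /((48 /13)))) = 336/11 = 30.55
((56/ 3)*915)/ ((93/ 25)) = 427000/93 = 4591.40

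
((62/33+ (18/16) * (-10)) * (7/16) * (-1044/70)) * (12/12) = 107619/1760 = 61.15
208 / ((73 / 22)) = 4576/73 = 62.68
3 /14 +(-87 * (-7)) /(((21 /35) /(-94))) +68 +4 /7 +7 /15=-20021557/210 = -95340.75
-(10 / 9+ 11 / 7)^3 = -4826809/250047 = -19.30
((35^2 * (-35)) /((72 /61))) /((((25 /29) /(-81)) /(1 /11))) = 27304515/88 = 310278.58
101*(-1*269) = -27169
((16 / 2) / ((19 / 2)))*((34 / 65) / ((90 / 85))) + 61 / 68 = 992447/755820 = 1.31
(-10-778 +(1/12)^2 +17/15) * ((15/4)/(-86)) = 566539/16512 = 34.31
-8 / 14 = -4/7 = -0.57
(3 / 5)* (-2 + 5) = 9/5 = 1.80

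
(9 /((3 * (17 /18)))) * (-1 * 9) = -486/17 = -28.59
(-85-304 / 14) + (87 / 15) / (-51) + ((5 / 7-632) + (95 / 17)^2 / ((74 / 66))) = -710.26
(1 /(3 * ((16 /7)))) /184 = 7/8832 = 0.00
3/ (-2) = -3/2 = -1.50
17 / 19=0.89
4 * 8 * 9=288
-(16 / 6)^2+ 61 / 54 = -5.98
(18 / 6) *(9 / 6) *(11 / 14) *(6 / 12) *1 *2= 99/28 = 3.54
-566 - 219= -785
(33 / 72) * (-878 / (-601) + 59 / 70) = 1066109/1009680 = 1.06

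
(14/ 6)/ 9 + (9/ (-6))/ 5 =-11/270 = -0.04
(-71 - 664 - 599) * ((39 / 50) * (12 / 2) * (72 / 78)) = -144072/25 = -5762.88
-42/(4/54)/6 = -189/2 = -94.50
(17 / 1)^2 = 289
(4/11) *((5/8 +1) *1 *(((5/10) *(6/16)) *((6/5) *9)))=1053/880 = 1.20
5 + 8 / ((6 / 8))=47/3 = 15.67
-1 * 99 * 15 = -1485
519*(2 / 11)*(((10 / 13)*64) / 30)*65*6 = 664320/11 = 60392.73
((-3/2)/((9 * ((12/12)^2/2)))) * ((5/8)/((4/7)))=-35/96 = -0.36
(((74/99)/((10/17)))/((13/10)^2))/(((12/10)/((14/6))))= 220150/150579 = 1.46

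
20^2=400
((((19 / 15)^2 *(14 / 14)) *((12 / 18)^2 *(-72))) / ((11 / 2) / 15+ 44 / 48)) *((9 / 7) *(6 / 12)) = -69312/2695 = -25.72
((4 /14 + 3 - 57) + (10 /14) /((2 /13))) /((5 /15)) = -2061/14 = -147.21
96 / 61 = 1.57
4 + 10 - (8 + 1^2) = 5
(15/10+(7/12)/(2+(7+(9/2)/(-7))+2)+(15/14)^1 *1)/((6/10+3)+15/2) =16003/67599 = 0.24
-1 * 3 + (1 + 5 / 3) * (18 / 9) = 7/3 = 2.33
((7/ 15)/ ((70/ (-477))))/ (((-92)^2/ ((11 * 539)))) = -942711/423200 = -2.23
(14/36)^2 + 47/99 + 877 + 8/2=3142115/3564 = 881.63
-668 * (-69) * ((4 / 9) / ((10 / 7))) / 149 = 215096/2235 = 96.24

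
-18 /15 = -6/5 = -1.20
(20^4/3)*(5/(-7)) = -38095.24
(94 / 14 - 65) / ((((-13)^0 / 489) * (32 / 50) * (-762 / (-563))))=-32903.68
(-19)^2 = 361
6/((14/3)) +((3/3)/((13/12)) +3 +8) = 1202/91 = 13.21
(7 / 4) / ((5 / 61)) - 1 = 407/20 = 20.35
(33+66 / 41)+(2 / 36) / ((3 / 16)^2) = 120187/3321 = 36.19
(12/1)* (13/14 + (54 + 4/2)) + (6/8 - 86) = 16741/28 = 597.89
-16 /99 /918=-8/45441 = 0.00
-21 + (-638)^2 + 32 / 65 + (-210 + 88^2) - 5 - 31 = 414521.49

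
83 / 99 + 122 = 122.84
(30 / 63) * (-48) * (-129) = 20640/7 = 2948.57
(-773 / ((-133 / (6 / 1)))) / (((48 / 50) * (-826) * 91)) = -19325/39988312 = 0.00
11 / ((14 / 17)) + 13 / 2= 19.86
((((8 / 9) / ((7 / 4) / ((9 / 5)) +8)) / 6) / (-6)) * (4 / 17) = -32/49419 = 0.00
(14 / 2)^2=49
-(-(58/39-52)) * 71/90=-13987/351 = -39.85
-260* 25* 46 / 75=-11960/3 = -3986.67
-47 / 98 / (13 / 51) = -2397/1274 = -1.88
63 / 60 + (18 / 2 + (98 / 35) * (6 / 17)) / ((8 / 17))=891/40 = 22.28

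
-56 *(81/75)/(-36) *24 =1008/25 = 40.32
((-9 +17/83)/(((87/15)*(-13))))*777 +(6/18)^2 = 25555741/281619 = 90.75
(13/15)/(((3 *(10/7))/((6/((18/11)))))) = 1001/1350 = 0.74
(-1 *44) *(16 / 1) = -704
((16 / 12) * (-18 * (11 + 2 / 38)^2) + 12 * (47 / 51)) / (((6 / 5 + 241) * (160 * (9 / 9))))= -4481233/59455256 = -0.08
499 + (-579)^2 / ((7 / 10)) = 3355903/7 = 479414.71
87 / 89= 0.98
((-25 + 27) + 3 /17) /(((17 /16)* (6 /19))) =5624/867 = 6.49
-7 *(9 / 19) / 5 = -63/95 = -0.66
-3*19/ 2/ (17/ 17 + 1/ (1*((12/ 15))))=-38/3 = -12.67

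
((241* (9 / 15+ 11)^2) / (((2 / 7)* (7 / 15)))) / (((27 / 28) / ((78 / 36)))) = 73775884/135 = 546488.03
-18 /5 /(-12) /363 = 1/1210 = 0.00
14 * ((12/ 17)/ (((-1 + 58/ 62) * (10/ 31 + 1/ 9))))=-726516/2057 = -353.19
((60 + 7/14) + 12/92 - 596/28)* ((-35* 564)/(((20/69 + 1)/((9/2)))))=-241154415/89 = -2709600.17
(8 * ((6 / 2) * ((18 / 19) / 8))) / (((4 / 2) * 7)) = 27/133 = 0.20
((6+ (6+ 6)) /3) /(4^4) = 3/128 = 0.02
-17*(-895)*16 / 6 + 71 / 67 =8155453/201 = 40574.39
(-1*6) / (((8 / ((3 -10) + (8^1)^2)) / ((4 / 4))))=-171/4 = -42.75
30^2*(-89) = -80100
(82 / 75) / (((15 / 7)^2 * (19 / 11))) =44198/320625 = 0.14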